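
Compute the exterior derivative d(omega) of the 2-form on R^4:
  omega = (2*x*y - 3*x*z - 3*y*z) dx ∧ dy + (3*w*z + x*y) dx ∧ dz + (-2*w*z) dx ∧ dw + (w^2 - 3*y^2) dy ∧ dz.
d(omega) = (-4*x - 3*y) dx ∧ dy ∧ dz + (2*w + 3*z) dx ∧ dz ∧ dw + (2*w) dy ∧ dz ∧ dw

For a 2-form omega = sum_{i<j} g_{ij} dx_i ∧ dx_j, the exterior derivative is
  d(omega) = sum_{i<j} d(g_{ij}) ∧ dx_i ∧ dx_j = sum_{i<j, k} (∂g_{ij}/∂x_k) dx_k ∧ dx_i ∧ dx_j.
Expand each term, using dx_k ∧ dx_i ∧ dx_j = sgn(permutation) dx_{(a)} ∧ dx_{(b)} ∧ dx_{(c)} with (a < b < c) sorted:
  d(2*x*y - 3*x*z - 3*y*z) includes (∂/∂z)(2*x*y - 3*x*z - 3*y*z) dz = (-3*x - 3*y) dz, which multiplied by dx ∧ dy gives (-3*x - 3*y) dx ∧ dy ∧ dz
  d(3*w*z + x*y) includes (∂/∂y)(3*w*z + x*y) dy = (x) dy, which multiplied by dx ∧ dz gives (-x) dx ∧ dy ∧ dz
  d(3*w*z + x*y) includes (∂/∂w)(3*w*z + x*y) dw = (3*z) dw, which multiplied by dx ∧ dz gives (3*z) dx ∧ dz ∧ dw
  d(-2*w*z) includes (∂/∂z)(-2*w*z) dz = (-2*w) dz, which multiplied by dx ∧ dw gives (2*w) dx ∧ dz ∧ dw
  d(w^2 - 3*y^2) includes (∂/∂w)(w^2 - 3*y^2) dw = (2*w) dw, which multiplied by dy ∧ dz gives (2*w) dy ∧ dz ∧ dw
Collecting like 3-forms: d(omega) = (-4*x - 3*y) dx ∧ dy ∧ dz + (2*w + 3*z) dx ∧ dz ∧ dw + (2*w) dy ∧ dz ∧ dw.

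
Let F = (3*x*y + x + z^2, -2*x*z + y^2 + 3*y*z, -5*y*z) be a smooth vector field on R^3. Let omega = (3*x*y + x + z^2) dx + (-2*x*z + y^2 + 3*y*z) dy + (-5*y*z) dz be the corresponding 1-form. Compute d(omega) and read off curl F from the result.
d(omega) = (2*x - 3*y - 5*z) dy ∧ dz + (2*z) dz ∧ dx + (-3*x - 2*z) dx ∧ dy; curl F = (2*x - 3*y - 5*z, 2*z, -3*x - 2*z)

d omega = sum_{i<j} (∂f_j/∂x_i - ∂f_i/∂x_j) dx_i ∧ dx_j. Under the identification (dy ∧ dz, dz ∧ dx, dx ∧ dy) ↔ (e_x, e_y, e_z), the coefficients are exactly the components of curl F. Compute:
  ∂R/∂y - ∂Q/∂z = (-5*z) - (-2*x + 3*y) = 2*x - 3*y - 5*z
  ∂P/∂z - ∂R/∂x = (2*z) - (0) = 2*z
  ∂Q/∂x - ∂P/∂y = (-2*z) - (3*x) = -3*x - 2*z.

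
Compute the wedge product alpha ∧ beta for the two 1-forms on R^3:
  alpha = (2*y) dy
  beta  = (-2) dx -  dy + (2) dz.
alpha ∧ beta = (4*y) dx ∧ dy + (4*y) dy ∧ dz

Distribute the wedge, using dx_i ∧ dx_j = -dx_j ∧ dx_i and dx_i ∧ dx_i = 0. For each pair (i, j) with i < j, the coefficient of dx_i ∧ dx_j in alpha ∧ beta is (alpha_i * beta_j - alpha_j * beta_i). Collecting: alpha ∧ beta = (4*y) dx ∧ dy + (4*y) dy ∧ dz.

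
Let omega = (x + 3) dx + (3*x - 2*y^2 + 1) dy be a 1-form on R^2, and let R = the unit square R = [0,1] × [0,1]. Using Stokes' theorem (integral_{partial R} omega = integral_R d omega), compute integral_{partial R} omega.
integral_(partial R) omega = 3

Stokes: integral_partial_R omega = integral_R d omega with d omega = (∂Q/∂x - ∂P/∂y) dx ∧ dy.
  ∂Q/∂x = 3
  ∂P/∂y = 0
  integrand = ∂Q/∂x - ∂P/∂y = 3.
Integrating over R: integral_0^1 integral_0^1 (3) dx dy = 3.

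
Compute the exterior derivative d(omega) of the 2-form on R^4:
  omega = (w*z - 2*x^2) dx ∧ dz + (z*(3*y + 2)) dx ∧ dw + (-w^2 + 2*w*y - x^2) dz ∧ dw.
d(omega) = (-2*x - 3*y + z - 2) dx ∧ dz ∧ dw + (-3*z) dx ∧ dy ∧ dw + (2*w) dy ∧ dz ∧ dw

For a 2-form omega = sum_{i<j} g_{ij} dx_i ∧ dx_j, the exterior derivative is
  d(omega) = sum_{i<j} d(g_{ij}) ∧ dx_i ∧ dx_j = sum_{i<j, k} (∂g_{ij}/∂x_k) dx_k ∧ dx_i ∧ dx_j.
Expand each term, using dx_k ∧ dx_i ∧ dx_j = sgn(permutation) dx_{(a)} ∧ dx_{(b)} ∧ dx_{(c)} with (a < b < c) sorted:
  d(w*z - 2*x^2) includes (∂/∂w)(w*z - 2*x^2) dw = (z) dw, which multiplied by dx ∧ dz gives (z) dx ∧ dz ∧ dw
  d(z*(3*y + 2)) includes (∂/∂y)(z*(3*y + 2)) dy = (3*z) dy, which multiplied by dx ∧ dw gives (-3*z) dx ∧ dy ∧ dw
  d(z*(3*y + 2)) includes (∂/∂z)(z*(3*y + 2)) dz = (3*y + 2) dz, which multiplied by dx ∧ dw gives (-3*y - 2) dx ∧ dz ∧ dw
  d(-w^2 + 2*w*y - x^2) includes (∂/∂x)(-w^2 + 2*w*y - x^2) dx = (-2*x) dx, which multiplied by dz ∧ dw gives (-2*x) dx ∧ dz ∧ dw
  d(-w^2 + 2*w*y - x^2) includes (∂/∂y)(-w^2 + 2*w*y - x^2) dy = (2*w) dy, which multiplied by dz ∧ dw gives (2*w) dy ∧ dz ∧ dw
Collecting like 3-forms: d(omega) = (-2*x - 3*y + z - 2) dx ∧ dz ∧ dw + (-3*z) dx ∧ dy ∧ dw + (2*w) dy ∧ dz ∧ dw.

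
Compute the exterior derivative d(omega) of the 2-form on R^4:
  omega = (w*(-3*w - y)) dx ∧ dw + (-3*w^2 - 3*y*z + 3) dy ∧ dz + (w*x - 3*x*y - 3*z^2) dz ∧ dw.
d(omega) = (w) dx ∧ dy ∧ dw + (-6*w - 3*x) dy ∧ dz ∧ dw + (w - 3*y) dx ∧ dz ∧ dw

For a 2-form omega = sum_{i<j} g_{ij} dx_i ∧ dx_j, the exterior derivative is
  d(omega) = sum_{i<j} d(g_{ij}) ∧ dx_i ∧ dx_j = sum_{i<j, k} (∂g_{ij}/∂x_k) dx_k ∧ dx_i ∧ dx_j.
Expand each term, using dx_k ∧ dx_i ∧ dx_j = sgn(permutation) dx_{(a)} ∧ dx_{(b)} ∧ dx_{(c)} with (a < b < c) sorted:
  d(w*(-3*w - y)) includes (∂/∂y)(w*(-3*w - y)) dy = (-w) dy, which multiplied by dx ∧ dw gives (w) dx ∧ dy ∧ dw
  d(-3*w^2 - 3*y*z + 3) includes (∂/∂w)(-3*w^2 - 3*y*z + 3) dw = (-6*w) dw, which multiplied by dy ∧ dz gives (-6*w) dy ∧ dz ∧ dw
  d(w*x - 3*x*y - 3*z^2) includes (∂/∂x)(w*x - 3*x*y - 3*z^2) dx = (w - 3*y) dx, which multiplied by dz ∧ dw gives (w - 3*y) dx ∧ dz ∧ dw
  d(w*x - 3*x*y - 3*z^2) includes (∂/∂y)(w*x - 3*x*y - 3*z^2) dy = (-3*x) dy, which multiplied by dz ∧ dw gives (-3*x) dy ∧ dz ∧ dw
Collecting like 3-forms: d(omega) = (w) dx ∧ dy ∧ dw + (-6*w - 3*x) dy ∧ dz ∧ dw + (w - 3*y) dx ∧ dz ∧ dw.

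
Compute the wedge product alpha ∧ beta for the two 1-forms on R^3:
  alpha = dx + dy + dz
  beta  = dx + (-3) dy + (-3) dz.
alpha ∧ beta = (-4) dx ∧ dy + (-4) dx ∧ dz

Distribute the wedge, using dx_i ∧ dx_j = -dx_j ∧ dx_i and dx_i ∧ dx_i = 0. For each pair (i, j) with i < j, the coefficient of dx_i ∧ dx_j in alpha ∧ beta is (alpha_i * beta_j - alpha_j * beta_i). Collecting: alpha ∧ beta = (-4) dx ∧ dy + (-4) dx ∧ dz.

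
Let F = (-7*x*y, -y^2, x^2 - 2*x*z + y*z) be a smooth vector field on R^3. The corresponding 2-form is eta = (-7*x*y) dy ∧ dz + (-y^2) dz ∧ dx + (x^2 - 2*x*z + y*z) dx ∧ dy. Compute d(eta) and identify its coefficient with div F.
d(eta) = (-2*x - 8*y) dx ∧ dy ∧ dz; div F = -2*x - 8*y

For a 2-form in R^3 of the form above, applying d gives a 3-form with coefficient ∂P/∂x + ∂Q/∂y + ∂R/∂z:
  ∂P/∂x = -7*y
  ∂Q/∂y = -2*y
  ∂R/∂z = -2*x + y
Sum = -2*x - 8*y, which is exactly div F.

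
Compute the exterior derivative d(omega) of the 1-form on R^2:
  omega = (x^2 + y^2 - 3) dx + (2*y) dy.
d(omega) = (-2*y) dx ∧ dy

For a 1-form omega = sum_i f_i dx_i, the exterior derivative is
  d(omega) = sum_{i < j} (∂f_j/∂x_i - ∂f_i/∂x_j) dx_i ∧ dx_j.
  coefficient of dx ∧ dy: ∂f_2/∂x - ∂f_1/∂y = ∂(2*y)/∂x - ∂(x^2 + y^2 - 3)/∂y = -2*y
Assembling: d(omega) = (-2*y) dx ∧ dy.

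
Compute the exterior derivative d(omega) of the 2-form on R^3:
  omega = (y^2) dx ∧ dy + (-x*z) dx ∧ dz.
d(omega) = 0

For a 2-form omega = sum_{i<j} g_{ij} dx_i ∧ dx_j, the exterior derivative is
  d(omega) = sum_{i<j} d(g_{ij}) ∧ dx_i ∧ dx_j = sum_{i<j, k} (∂g_{ij}/∂x_k) dx_k ∧ dx_i ∧ dx_j.
Expand each term, using dx_k ∧ dx_i ∧ dx_j = sgn(permutation) dx_{(a)} ∧ dx_{(b)} ∧ dx_{(c)} with (a < b < c) sorted:

Collecting like 3-forms: d(omega) = 0.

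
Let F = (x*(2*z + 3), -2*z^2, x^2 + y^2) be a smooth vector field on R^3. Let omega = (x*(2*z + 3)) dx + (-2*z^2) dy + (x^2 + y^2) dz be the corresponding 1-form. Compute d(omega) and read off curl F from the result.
d(omega) = (2*y + 4*z) dy ∧ dz + (0) dz ∧ dx + (0) dx ∧ dy; curl F = (2*y + 4*z, 0, 0)

d omega = sum_{i<j} (∂f_j/∂x_i - ∂f_i/∂x_j) dx_i ∧ dx_j. Under the identification (dy ∧ dz, dz ∧ dx, dx ∧ dy) ↔ (e_x, e_y, e_z), the coefficients are exactly the components of curl F. Compute:
  ∂R/∂y - ∂Q/∂z = (2*y) - (-4*z) = 2*y + 4*z
  ∂P/∂z - ∂R/∂x = (2*x) - (2*x) = 0
  ∂Q/∂x - ∂P/∂y = (0) - (0) = 0.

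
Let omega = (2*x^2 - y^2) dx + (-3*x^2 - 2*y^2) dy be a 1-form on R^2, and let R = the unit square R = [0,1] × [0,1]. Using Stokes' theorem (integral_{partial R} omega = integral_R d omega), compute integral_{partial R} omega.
integral_(partial R) omega = -2

Stokes: integral_partial_R omega = integral_R d omega with d omega = (∂Q/∂x - ∂P/∂y) dx ∧ dy.
  ∂Q/∂x = -6*x
  ∂P/∂y = -2*y
  integrand = ∂Q/∂x - ∂P/∂y = -6*x + 2*y.
Integrating over R: integral_0^1 integral_0^1 (-6*x + 2*y) dx dy = -2.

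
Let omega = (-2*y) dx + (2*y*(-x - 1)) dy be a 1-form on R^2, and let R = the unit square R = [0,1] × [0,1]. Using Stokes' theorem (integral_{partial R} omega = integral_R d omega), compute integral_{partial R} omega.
integral_(partial R) omega = 1

Stokes: integral_partial_R omega = integral_R d omega with d omega = (∂Q/∂x - ∂P/∂y) dx ∧ dy.
  ∂Q/∂x = -2*y
  ∂P/∂y = -2
  integrand = ∂Q/∂x - ∂P/∂y = 2 - 2*y.
Integrating over R: integral_0^1 integral_0^1 (2 - 2*y) dx dy = 1.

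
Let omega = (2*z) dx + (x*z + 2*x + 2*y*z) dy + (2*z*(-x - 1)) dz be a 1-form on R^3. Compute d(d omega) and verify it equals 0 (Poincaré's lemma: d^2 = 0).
d(d omega) = 0

Step 1: d omega = sum_{i<j} (∂f_j/∂x_i - ∂f_i/∂x_j) dx_i ∧ dx_j:
  coeff of dx ∧ dy: z + 2
  coeff of dx ∧ dz: -2*z - 2
  coeff of dy ∧ dz: -x - 2*y
Step 2: Apply d again to each 2-form coefficient. The only possible 3-form in R^3 is dx ∧ dy ∧ dz, with coefficient
  ∂(coeff of dy∧dz)/∂x - ∂(coeff of dx∧dz)/∂y + ∂(coeff of dx∧dy)/∂z
  = ∂/∂x (-x - 2*y) - ∂/∂y (-2*z - 2) + ∂/∂z (z + 2).
Each of these terms simplifies to sums of mixed partials that cancel in pairs. The result is 0 (by equality of mixed partials for smooth functions — Schwarz / Clairaut).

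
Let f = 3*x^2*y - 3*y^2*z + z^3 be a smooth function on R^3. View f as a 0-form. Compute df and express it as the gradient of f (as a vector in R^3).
df = (6*x*y) dx + (3*x^2 - 6*y*z) dy + (-3*y^2 + 3*z^2) dz; grad f = (6*x*y, 3*x^2 - 6*y*z, -3*y^2 + 3*z^2)

For a 0-form f, d f = (∂f/∂x) dx + (∂f/∂y) dy + (∂f/∂z) dz. The components of the vector representation are exactly the entries of grad f in Cartesian coordinates:
  ∂f/∂x = 6*x*y
  ∂f/∂y = 3*x^2 - 6*y*z
  ∂f/∂z = -3*y^2 + 3*z^2.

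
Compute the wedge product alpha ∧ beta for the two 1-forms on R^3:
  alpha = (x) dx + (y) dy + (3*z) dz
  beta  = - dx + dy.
alpha ∧ beta = (x + y) dx ∧ dy + (3*z) dx ∧ dz + (-3*z) dy ∧ dz

Distribute the wedge, using dx_i ∧ dx_j = -dx_j ∧ dx_i and dx_i ∧ dx_i = 0. For each pair (i, j) with i < j, the coefficient of dx_i ∧ dx_j in alpha ∧ beta is (alpha_i * beta_j - alpha_j * beta_i). Collecting: alpha ∧ beta = (x + y) dx ∧ dy + (3*z) dx ∧ dz + (-3*z) dy ∧ dz.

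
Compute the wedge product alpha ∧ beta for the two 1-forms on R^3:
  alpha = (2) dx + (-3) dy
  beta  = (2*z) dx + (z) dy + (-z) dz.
alpha ∧ beta = (8*z) dx ∧ dy + (-2*z) dx ∧ dz + (3*z) dy ∧ dz

Distribute the wedge, using dx_i ∧ dx_j = -dx_j ∧ dx_i and dx_i ∧ dx_i = 0. For each pair (i, j) with i < j, the coefficient of dx_i ∧ dx_j in alpha ∧ beta is (alpha_i * beta_j - alpha_j * beta_i). Collecting: alpha ∧ beta = (8*z) dx ∧ dy + (-2*z) dx ∧ dz + (3*z) dy ∧ dz.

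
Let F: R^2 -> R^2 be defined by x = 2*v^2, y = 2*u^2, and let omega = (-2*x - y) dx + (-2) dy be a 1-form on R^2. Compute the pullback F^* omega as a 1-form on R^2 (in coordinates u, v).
F^* omega = (-8*u) du + (8*v*(-u^2 - 2*v^2)) dv

Using F^*(f dg) = (f ∘ F) d(g ∘ F), substitute each coordinate x_i by F_i(u, v) in f_i, and replace dx_i by d F_i = (∂F_i/∂u) du + (∂F_i/∂v) dv.
  For the x component: f_1(F) = -2*u^2 - 4*v^2; d F_1 = (0) du + (4*v) dv
  For the y component: f_2(F) = -2; d F_2 = (4*u) du + (0) dv
Combining and collecting du, dv coefficients:
  coeff of du: -8*u
  coeff of dv: 8*v*(-u^2 - 2*v^2)
F^* omega = (-8*u) du + (8*v*(-u^2 - 2*v^2)) dv.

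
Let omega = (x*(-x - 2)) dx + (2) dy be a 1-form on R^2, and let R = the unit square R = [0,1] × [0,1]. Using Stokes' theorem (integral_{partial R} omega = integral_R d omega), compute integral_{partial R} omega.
integral_(partial R) omega = 0

Stokes: integral_partial_R omega = integral_R d omega with d omega = (∂Q/∂x - ∂P/∂y) dx ∧ dy.
  ∂Q/∂x = 0
  ∂P/∂y = 0
  integrand = ∂Q/∂x - ∂P/∂y = 0.
Integrating over R: integral_0^1 integral_0^1 (0) dx dy = 0.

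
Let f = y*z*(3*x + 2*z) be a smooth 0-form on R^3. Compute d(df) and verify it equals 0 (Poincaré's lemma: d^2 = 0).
d(df) = 0

Step 1: df = sum_i (∂f/∂x_i) dx_i = (3*y*z) dx + (z*(3*x + 2*z)) dy + (y*(3*x + 4*z)) dz.
Step 2: Apply d again. Using the 1-form formula, the coefficient of dx ∧ dy in d(df) is ∂^2 f/∂x ∂y - ∂^2 f/∂y ∂x = (3*z) - (3*z) = 0 (equality of mixed partials for smooth f).
Similarly for dx ∧ dz and dy ∧ dz — all coefficients vanish. So d(df) = 0.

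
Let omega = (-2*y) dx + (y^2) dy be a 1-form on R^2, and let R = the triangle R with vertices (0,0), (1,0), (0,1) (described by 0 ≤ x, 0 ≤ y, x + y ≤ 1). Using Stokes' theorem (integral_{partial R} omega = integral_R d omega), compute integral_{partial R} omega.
integral_(partial R) omega = 1

Stokes: integral_partial_R omega = integral_R d omega with d omega = (∂Q/∂x - ∂P/∂y) dx ∧ dy.
  ∂Q/∂x = 0
  ∂P/∂y = -2
  integrand = ∂Q/∂x - ∂P/∂y = 2.
Integrating over R: integral_0^1 integral_0^{1-x} (2) dy dx = 1.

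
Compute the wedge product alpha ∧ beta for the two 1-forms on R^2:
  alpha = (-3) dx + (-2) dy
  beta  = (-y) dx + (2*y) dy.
alpha ∧ beta = (-8*y) dx ∧ dy

Distribute the wedge, using dx_i ∧ dx_j = -dx_j ∧ dx_i and dx_i ∧ dx_i = 0. For each pair (i, j) with i < j, the coefficient of dx_i ∧ dx_j in alpha ∧ beta is (alpha_i * beta_j - alpha_j * beta_i). Collecting: alpha ∧ beta = (-8*y) dx ∧ dy.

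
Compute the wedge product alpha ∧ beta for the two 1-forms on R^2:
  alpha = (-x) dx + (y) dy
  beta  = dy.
alpha ∧ beta = (-x) dx ∧ dy

Distribute the wedge, using dx_i ∧ dx_j = -dx_j ∧ dx_i and dx_i ∧ dx_i = 0. For each pair (i, j) with i < j, the coefficient of dx_i ∧ dx_j in alpha ∧ beta is (alpha_i * beta_j - alpha_j * beta_i). Collecting: alpha ∧ beta = (-x) dx ∧ dy.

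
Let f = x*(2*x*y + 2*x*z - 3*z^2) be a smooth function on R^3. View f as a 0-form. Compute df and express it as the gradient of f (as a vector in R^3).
df = (4*x*y + 4*x*z - 3*z^2) dx + (2*x^2) dy + (2*x*(x - 3*z)) dz; grad f = (4*x*y + 4*x*z - 3*z^2, 2*x^2, 2*x*(x - 3*z))

For a 0-form f, d f = (∂f/∂x) dx + (∂f/∂y) dy + (∂f/∂z) dz. The components of the vector representation are exactly the entries of grad f in Cartesian coordinates:
  ∂f/∂x = 4*x*y + 4*x*z - 3*z^2
  ∂f/∂y = 2*x^2
  ∂f/∂z = 2*x*(x - 3*z).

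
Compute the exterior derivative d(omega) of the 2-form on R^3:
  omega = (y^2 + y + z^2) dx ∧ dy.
d(omega) = (2*z) dx ∧ dy ∧ dz

For a 2-form omega = sum_{i<j} g_{ij} dx_i ∧ dx_j, the exterior derivative is
  d(omega) = sum_{i<j} d(g_{ij}) ∧ dx_i ∧ dx_j = sum_{i<j, k} (∂g_{ij}/∂x_k) dx_k ∧ dx_i ∧ dx_j.
Expand each term, using dx_k ∧ dx_i ∧ dx_j = sgn(permutation) dx_{(a)} ∧ dx_{(b)} ∧ dx_{(c)} with (a < b < c) sorted:
  d(y^2 + y + z^2) includes (∂/∂z)(y^2 + y + z^2) dz = (2*z) dz, which multiplied by dx ∧ dy gives (2*z) dx ∧ dy ∧ dz
Collecting like 3-forms: d(omega) = (2*z) dx ∧ dy ∧ dz.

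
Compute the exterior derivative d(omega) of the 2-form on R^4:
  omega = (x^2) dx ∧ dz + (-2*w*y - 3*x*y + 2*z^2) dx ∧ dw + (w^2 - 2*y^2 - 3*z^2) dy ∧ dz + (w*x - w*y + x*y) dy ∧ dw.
d(omega) = (3*w + 3*x + y) dx ∧ dy ∧ dw + (-4*z) dx ∧ dz ∧ dw + (2*w) dy ∧ dz ∧ dw

For a 2-form omega = sum_{i<j} g_{ij} dx_i ∧ dx_j, the exterior derivative is
  d(omega) = sum_{i<j} d(g_{ij}) ∧ dx_i ∧ dx_j = sum_{i<j, k} (∂g_{ij}/∂x_k) dx_k ∧ dx_i ∧ dx_j.
Expand each term, using dx_k ∧ dx_i ∧ dx_j = sgn(permutation) dx_{(a)} ∧ dx_{(b)} ∧ dx_{(c)} with (a < b < c) sorted:
  d(-2*w*y - 3*x*y + 2*z^2) includes (∂/∂y)(-2*w*y - 3*x*y + 2*z^2) dy = (-2*w - 3*x) dy, which multiplied by dx ∧ dw gives (2*w + 3*x) dx ∧ dy ∧ dw
  d(-2*w*y - 3*x*y + 2*z^2) includes (∂/∂z)(-2*w*y - 3*x*y + 2*z^2) dz = (4*z) dz, which multiplied by dx ∧ dw gives (-4*z) dx ∧ dz ∧ dw
  d(w^2 - 2*y^2 - 3*z^2) includes (∂/∂w)(w^2 - 2*y^2 - 3*z^2) dw = (2*w) dw, which multiplied by dy ∧ dz gives (2*w) dy ∧ dz ∧ dw
  d(w*x - w*y + x*y) includes (∂/∂x)(w*x - w*y + x*y) dx = (w + y) dx, which multiplied by dy ∧ dw gives (w + y) dx ∧ dy ∧ dw
Collecting like 3-forms: d(omega) = (3*w + 3*x + y) dx ∧ dy ∧ dw + (-4*z) dx ∧ dz ∧ dw + (2*w) dy ∧ dz ∧ dw.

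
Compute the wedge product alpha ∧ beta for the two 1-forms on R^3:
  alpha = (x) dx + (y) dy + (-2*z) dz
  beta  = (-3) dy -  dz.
alpha ∧ beta = (-3*x) dx ∧ dy + (-x) dx ∧ dz + (-y - 6*z) dy ∧ dz

Distribute the wedge, using dx_i ∧ dx_j = -dx_j ∧ dx_i and dx_i ∧ dx_i = 0. For each pair (i, j) with i < j, the coefficient of dx_i ∧ dx_j in alpha ∧ beta is (alpha_i * beta_j - alpha_j * beta_i). Collecting: alpha ∧ beta = (-3*x) dx ∧ dy + (-x) dx ∧ dz + (-y - 6*z) dy ∧ dz.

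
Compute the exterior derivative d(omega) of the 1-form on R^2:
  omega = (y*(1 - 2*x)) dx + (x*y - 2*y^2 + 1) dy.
d(omega) = (2*x + y - 1) dx ∧ dy

For a 1-form omega = sum_i f_i dx_i, the exterior derivative is
  d(omega) = sum_{i < j} (∂f_j/∂x_i - ∂f_i/∂x_j) dx_i ∧ dx_j.
  coefficient of dx ∧ dy: ∂f_2/∂x - ∂f_1/∂y = ∂(x*y - 2*y^2 + 1)/∂x - ∂(y*(1 - 2*x))/∂y = 2*x + y - 1
Assembling: d(omega) = (2*x + y - 1) dx ∧ dy.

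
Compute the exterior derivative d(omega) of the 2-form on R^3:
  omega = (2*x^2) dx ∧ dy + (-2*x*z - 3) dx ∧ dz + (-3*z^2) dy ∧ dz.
d(omega) = 0

For a 2-form omega = sum_{i<j} g_{ij} dx_i ∧ dx_j, the exterior derivative is
  d(omega) = sum_{i<j} d(g_{ij}) ∧ dx_i ∧ dx_j = sum_{i<j, k} (∂g_{ij}/∂x_k) dx_k ∧ dx_i ∧ dx_j.
Expand each term, using dx_k ∧ dx_i ∧ dx_j = sgn(permutation) dx_{(a)} ∧ dx_{(b)} ∧ dx_{(c)} with (a < b < c) sorted:

Collecting like 3-forms: d(omega) = 0.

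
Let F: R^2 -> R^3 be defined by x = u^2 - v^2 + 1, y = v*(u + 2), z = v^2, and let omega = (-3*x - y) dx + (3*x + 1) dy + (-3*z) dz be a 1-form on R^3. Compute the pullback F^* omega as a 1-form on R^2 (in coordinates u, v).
F^* omega = (-6*u^3 + u^2*v + 6*u*v^2 - 4*u*v - 6*u - 3*v^3 + 4*v) du + (3*u^3 + 6*u^2*v + 6*u^2 - u*v^2 + 4*u - 12*v^3 - 2*v^2 + 6*v + 8) dv

Using F^*(f dg) = (f ∘ F) d(g ∘ F), substitute each coordinate x_i by F_i(u, v) in f_i, and replace dx_i by d F_i = (∂F_i/∂u) du + (∂F_i/∂v) dv.
  For the x component: f_1(F) = -3*u^2 - u*v + 3*v^2 - 2*v - 3; d F_1 = (2*u) du + (-2*v) dv
  For the y component: f_2(F) = 3*u^2 - 3*v^2 + 4; d F_2 = (v) du + (u + 2) dv
  For the z component: f_3(F) = -3*v^2; d F_3 = (0) du + (2*v) dv
Combining and collecting du, dv coefficients:
  coeff of du: -6*u^3 + u^2*v + 6*u*v^2 - 4*u*v - 6*u - 3*v^3 + 4*v
  coeff of dv: 3*u^3 + 6*u^2*v + 6*u^2 - u*v^2 + 4*u - 12*v^3 - 2*v^2 + 6*v + 8
F^* omega = (-6*u^3 + u^2*v + 6*u*v^2 - 4*u*v - 6*u - 3*v^3 + 4*v) du + (3*u^3 + 6*u^2*v + 6*u^2 - u*v^2 + 4*u - 12*v^3 - 2*v^2 + 6*v + 8) dv.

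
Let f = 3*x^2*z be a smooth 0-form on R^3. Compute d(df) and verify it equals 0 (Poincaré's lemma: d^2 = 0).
d(df) = 0

Step 1: df = sum_i (∂f/∂x_i) dx_i = (6*x*z) dx + (0) dy + (3*x^2) dz.
Step 2: Apply d again. Using the 1-form formula, the coefficient of dx ∧ dy in d(df) is ∂^2 f/∂x ∂y - ∂^2 f/∂y ∂x = (0) - (0) = 0 (equality of mixed partials for smooth f).
Similarly for dx ∧ dz and dy ∧ dz — all coefficients vanish. So d(df) = 0.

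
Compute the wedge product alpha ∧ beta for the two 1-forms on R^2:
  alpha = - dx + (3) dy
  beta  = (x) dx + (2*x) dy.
alpha ∧ beta = (-5*x) dx ∧ dy

Distribute the wedge, using dx_i ∧ dx_j = -dx_j ∧ dx_i and dx_i ∧ dx_i = 0. For each pair (i, j) with i < j, the coefficient of dx_i ∧ dx_j in alpha ∧ beta is (alpha_i * beta_j - alpha_j * beta_i). Collecting: alpha ∧ beta = (-5*x) dx ∧ dy.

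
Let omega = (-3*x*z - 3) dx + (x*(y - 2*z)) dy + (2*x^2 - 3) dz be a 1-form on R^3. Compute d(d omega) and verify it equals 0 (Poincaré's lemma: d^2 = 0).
d(d omega) = 0

Step 1: d omega = sum_{i<j} (∂f_j/∂x_i - ∂f_i/∂x_j) dx_i ∧ dx_j:
  coeff of dx ∧ dy: y - 2*z
  coeff of dx ∧ dz: 7*x
  coeff of dy ∧ dz: 2*x
Step 2: Apply d again to each 2-form coefficient. The only possible 3-form in R^3 is dx ∧ dy ∧ dz, with coefficient
  ∂(coeff of dy∧dz)/∂x - ∂(coeff of dx∧dz)/∂y + ∂(coeff of dx∧dy)/∂z
  = ∂/∂x (2*x) - ∂/∂y (7*x) + ∂/∂z (y - 2*z).
Each of these terms simplifies to sums of mixed partials that cancel in pairs. The result is 0 (by equality of mixed partials for smooth functions — Schwarz / Clairaut).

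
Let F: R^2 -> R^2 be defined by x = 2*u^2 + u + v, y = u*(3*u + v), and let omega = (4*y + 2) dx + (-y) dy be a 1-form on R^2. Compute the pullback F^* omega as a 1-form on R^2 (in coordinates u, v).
F^* omega = (30*u^3 + 7*u^2*v + 12*u^2 - u*v^2 + 4*u*v + 8*u + 2) du + (-3*u^3 - u^2*v + 12*u^2 + 4*u*v + 2) dv

Using F^*(f dg) = (f ∘ F) d(g ∘ F), substitute each coordinate x_i by F_i(u, v) in f_i, and replace dx_i by d F_i = (∂F_i/∂u) du + (∂F_i/∂v) dv.
  For the x component: f_1(F) = 12*u^2 + 4*u*v + 2; d F_1 = (4*u + 1) du + (1) dv
  For the y component: f_2(F) = u*(-3*u - v); d F_2 = (6*u + v) du + (u) dv
Combining and collecting du, dv coefficients:
  coeff of du: 30*u^3 + 7*u^2*v + 12*u^2 - u*v^2 + 4*u*v + 8*u + 2
  coeff of dv: -3*u^3 - u^2*v + 12*u^2 + 4*u*v + 2
F^* omega = (30*u^3 + 7*u^2*v + 12*u^2 - u*v^2 + 4*u*v + 8*u + 2) du + (-3*u^3 - u^2*v + 12*u^2 + 4*u*v + 2) dv.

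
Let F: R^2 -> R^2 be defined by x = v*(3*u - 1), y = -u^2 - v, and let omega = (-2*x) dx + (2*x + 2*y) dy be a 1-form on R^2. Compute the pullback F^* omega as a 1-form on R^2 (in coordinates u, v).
F^* omega = (4*u^3 - 12*u^2*v - 18*u*v^2 + 8*u*v + 6*v^2) du + (-18*u^2*v + 2*u^2 + 6*u*v + 2*v) dv

Using F^*(f dg) = (f ∘ F) d(g ∘ F), substitute each coordinate x_i by F_i(u, v) in f_i, and replace dx_i by d F_i = (∂F_i/∂u) du + (∂F_i/∂v) dv.
  For the x component: f_1(F) = 2*v*(1 - 3*u); d F_1 = (3*v) du + (3*u - 1) dv
  For the y component: f_2(F) = -2*u^2 + 6*u*v - 4*v; d F_2 = (-2*u) du + (-1) dv
Combining and collecting du, dv coefficients:
  coeff of du: 4*u^3 - 12*u^2*v - 18*u*v^2 + 8*u*v + 6*v^2
  coeff of dv: -18*u^2*v + 2*u^2 + 6*u*v + 2*v
F^* omega = (4*u^3 - 12*u^2*v - 18*u*v^2 + 8*u*v + 6*v^2) du + (-18*u^2*v + 2*u^2 + 6*u*v + 2*v) dv.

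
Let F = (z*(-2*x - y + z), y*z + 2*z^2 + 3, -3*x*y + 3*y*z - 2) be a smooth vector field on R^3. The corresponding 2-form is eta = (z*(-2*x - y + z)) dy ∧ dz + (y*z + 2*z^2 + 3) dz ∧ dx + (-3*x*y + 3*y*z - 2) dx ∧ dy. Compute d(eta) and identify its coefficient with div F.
d(eta) = (3*y - z) dx ∧ dy ∧ dz; div F = 3*y - z

For a 2-form in R^3 of the form above, applying d gives a 3-form with coefficient ∂P/∂x + ∂Q/∂y + ∂R/∂z:
  ∂P/∂x = -2*z
  ∂Q/∂y = z
  ∂R/∂z = 3*y
Sum = 3*y - z, which is exactly div F.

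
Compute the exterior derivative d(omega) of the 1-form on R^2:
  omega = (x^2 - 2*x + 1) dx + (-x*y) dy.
d(omega) = (-y) dx ∧ dy

For a 1-form omega = sum_i f_i dx_i, the exterior derivative is
  d(omega) = sum_{i < j} (∂f_j/∂x_i - ∂f_i/∂x_j) dx_i ∧ dx_j.
  coefficient of dx ∧ dy: ∂f_2/∂x - ∂f_1/∂y = ∂(-x*y)/∂x - ∂(x^2 - 2*x + 1)/∂y = -y
Assembling: d(omega) = (-y) dx ∧ dy.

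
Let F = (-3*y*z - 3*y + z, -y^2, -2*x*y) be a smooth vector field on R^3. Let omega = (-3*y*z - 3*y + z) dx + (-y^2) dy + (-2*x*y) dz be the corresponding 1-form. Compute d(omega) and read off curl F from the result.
d(omega) = (-2*x) dy ∧ dz + (1 - y) dz ∧ dx + (3*z + 3) dx ∧ dy; curl F = (-2*x, 1 - y, 3*z + 3)

d omega = sum_{i<j} (∂f_j/∂x_i - ∂f_i/∂x_j) dx_i ∧ dx_j. Under the identification (dy ∧ dz, dz ∧ dx, dx ∧ dy) ↔ (e_x, e_y, e_z), the coefficients are exactly the components of curl F. Compute:
  ∂R/∂y - ∂Q/∂z = (-2*x) - (0) = -2*x
  ∂P/∂z - ∂R/∂x = (1 - 3*y) - (-2*y) = 1 - y
  ∂Q/∂x - ∂P/∂y = (0) - (-3*z - 3) = 3*z + 3.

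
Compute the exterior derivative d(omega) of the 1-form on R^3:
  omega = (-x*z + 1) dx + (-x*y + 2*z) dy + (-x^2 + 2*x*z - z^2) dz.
d(omega) = (-y) dx ∧ dy + (-x + 2*z) dx ∧ dz + (-2) dy ∧ dz

For a 1-form omega = sum_i f_i dx_i, the exterior derivative is
  d(omega) = sum_{i < j} (∂f_j/∂x_i - ∂f_i/∂x_j) dx_i ∧ dx_j.
  coefficient of dx ∧ dy: ∂f_2/∂x - ∂f_1/∂y = ∂(-x*y + 2*z)/∂x - ∂(-x*z + 1)/∂y = -y
  coefficient of dx ∧ dz: ∂f_3/∂x - ∂f_1/∂z = ∂(-x^2 + 2*x*z - z^2)/∂x - ∂(-x*z + 1)/∂z = -x + 2*z
  coefficient of dy ∧ dz: ∂f_3/∂y - ∂f_2/∂z = ∂(-x^2 + 2*x*z - z^2)/∂y - ∂(-x*y + 2*z)/∂z = -2
Assembling: d(omega) = (-y) dx ∧ dy + (-x + 2*z) dx ∧ dz + (-2) dy ∧ dz.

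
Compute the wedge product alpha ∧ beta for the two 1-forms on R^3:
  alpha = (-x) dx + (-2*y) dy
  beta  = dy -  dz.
alpha ∧ beta = (-x) dx ∧ dy + (x) dx ∧ dz + (2*y) dy ∧ dz

Distribute the wedge, using dx_i ∧ dx_j = -dx_j ∧ dx_i and dx_i ∧ dx_i = 0. For each pair (i, j) with i < j, the coefficient of dx_i ∧ dx_j in alpha ∧ beta is (alpha_i * beta_j - alpha_j * beta_i). Collecting: alpha ∧ beta = (-x) dx ∧ dy + (x) dx ∧ dz + (2*y) dy ∧ dz.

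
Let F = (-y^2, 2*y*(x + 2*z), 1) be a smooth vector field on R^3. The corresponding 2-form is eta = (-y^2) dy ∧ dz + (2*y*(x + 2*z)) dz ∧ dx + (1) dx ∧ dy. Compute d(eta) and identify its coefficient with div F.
d(eta) = (2*x + 4*z) dx ∧ dy ∧ dz; div F = 2*x + 4*z

For a 2-form in R^3 of the form above, applying d gives a 3-form with coefficient ∂P/∂x + ∂Q/∂y + ∂R/∂z:
  ∂P/∂x = 0
  ∂Q/∂y = 2*x + 4*z
  ∂R/∂z = 0
Sum = 2*x + 4*z, which is exactly div F.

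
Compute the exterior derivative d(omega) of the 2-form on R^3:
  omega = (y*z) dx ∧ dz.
d(omega) = (-z) dx ∧ dy ∧ dz

For a 2-form omega = sum_{i<j} g_{ij} dx_i ∧ dx_j, the exterior derivative is
  d(omega) = sum_{i<j} d(g_{ij}) ∧ dx_i ∧ dx_j = sum_{i<j, k} (∂g_{ij}/∂x_k) dx_k ∧ dx_i ∧ dx_j.
Expand each term, using dx_k ∧ dx_i ∧ dx_j = sgn(permutation) dx_{(a)} ∧ dx_{(b)} ∧ dx_{(c)} with (a < b < c) sorted:
  d(y*z) includes (∂/∂y)(y*z) dy = (z) dy, which multiplied by dx ∧ dz gives (-z) dx ∧ dy ∧ dz
Collecting like 3-forms: d(omega) = (-z) dx ∧ dy ∧ dz.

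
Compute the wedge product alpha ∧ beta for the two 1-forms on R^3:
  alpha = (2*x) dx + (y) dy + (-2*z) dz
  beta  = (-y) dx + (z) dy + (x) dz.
alpha ∧ beta = (2*x*z + y^2) dx ∧ dy + (2*x^2 - 2*y*z) dx ∧ dz + (x*y + 2*z^2) dy ∧ dz

Distribute the wedge, using dx_i ∧ dx_j = -dx_j ∧ dx_i and dx_i ∧ dx_i = 0. For each pair (i, j) with i < j, the coefficient of dx_i ∧ dx_j in alpha ∧ beta is (alpha_i * beta_j - alpha_j * beta_i). Collecting: alpha ∧ beta = (2*x*z + y^2) dx ∧ dy + (2*x^2 - 2*y*z) dx ∧ dz + (x*y + 2*z^2) dy ∧ dz.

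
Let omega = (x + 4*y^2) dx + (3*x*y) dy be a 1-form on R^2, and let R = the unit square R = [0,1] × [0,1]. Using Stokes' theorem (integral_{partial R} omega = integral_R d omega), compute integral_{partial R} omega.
integral_(partial R) omega = -5/2

Stokes: integral_partial_R omega = integral_R d omega with d omega = (∂Q/∂x - ∂P/∂y) dx ∧ dy.
  ∂Q/∂x = 3*y
  ∂P/∂y = 8*y
  integrand = ∂Q/∂x - ∂P/∂y = -5*y.
Integrating over R: integral_0^1 integral_0^1 (-5*y) dx dy = -5/2.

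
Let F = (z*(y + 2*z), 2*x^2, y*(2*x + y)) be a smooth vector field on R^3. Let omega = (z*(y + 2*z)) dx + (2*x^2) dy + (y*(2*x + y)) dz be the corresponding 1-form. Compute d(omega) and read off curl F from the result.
d(omega) = (2*x + 2*y) dy ∧ dz + (-y + 4*z) dz ∧ dx + (4*x - z) dx ∧ dy; curl F = (2*x + 2*y, -y + 4*z, 4*x - z)

d omega = sum_{i<j} (∂f_j/∂x_i - ∂f_i/∂x_j) dx_i ∧ dx_j. Under the identification (dy ∧ dz, dz ∧ dx, dx ∧ dy) ↔ (e_x, e_y, e_z), the coefficients are exactly the components of curl F. Compute:
  ∂R/∂y - ∂Q/∂z = (2*x + 2*y) - (0) = 2*x + 2*y
  ∂P/∂z - ∂R/∂x = (y + 4*z) - (2*y) = -y + 4*z
  ∂Q/∂x - ∂P/∂y = (4*x) - (z) = 4*x - z.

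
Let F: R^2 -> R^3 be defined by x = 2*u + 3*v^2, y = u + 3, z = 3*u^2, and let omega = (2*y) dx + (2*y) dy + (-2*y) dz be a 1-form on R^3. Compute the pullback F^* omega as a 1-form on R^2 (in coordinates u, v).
F^* omega = (-12*u^2 - 30*u + 18) du + (12*v*(u + 3)) dv

Using F^*(f dg) = (f ∘ F) d(g ∘ F), substitute each coordinate x_i by F_i(u, v) in f_i, and replace dx_i by d F_i = (∂F_i/∂u) du + (∂F_i/∂v) dv.
  For the x component: f_1(F) = 2*u + 6; d F_1 = (2) du + (6*v) dv
  For the y component: f_2(F) = 2*u + 6; d F_2 = (1) du + (0) dv
  For the z component: f_3(F) = -2*u - 6; d F_3 = (6*u) du + (0) dv
Combining and collecting du, dv coefficients:
  coeff of du: -12*u^2 - 30*u + 18
  coeff of dv: 12*v*(u + 3)
F^* omega = (-12*u^2 - 30*u + 18) du + (12*v*(u + 3)) dv.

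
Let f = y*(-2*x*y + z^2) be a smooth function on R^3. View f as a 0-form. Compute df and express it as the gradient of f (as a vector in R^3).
df = (-2*y^2) dx + (-4*x*y + z^2) dy + (2*y*z) dz; grad f = (-2*y^2, -4*x*y + z^2, 2*y*z)

For a 0-form f, d f = (∂f/∂x) dx + (∂f/∂y) dy + (∂f/∂z) dz. The components of the vector representation are exactly the entries of grad f in Cartesian coordinates:
  ∂f/∂x = -2*y^2
  ∂f/∂y = -4*x*y + z^2
  ∂f/∂z = 2*y*z.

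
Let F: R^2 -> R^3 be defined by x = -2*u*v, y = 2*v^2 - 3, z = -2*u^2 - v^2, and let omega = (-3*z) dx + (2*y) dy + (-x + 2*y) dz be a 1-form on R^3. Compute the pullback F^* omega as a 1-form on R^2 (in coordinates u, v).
F^* omega = (-20*u^2*v - 16*u*v^2 + 24*u - 6*v^3) du + (-12*u^3 - 10*u*v^2 + 8*v^3 - 12*v) dv

Using F^*(f dg) = (f ∘ F) d(g ∘ F), substitute each coordinate x_i by F_i(u, v) in f_i, and replace dx_i by d F_i = (∂F_i/∂u) du + (∂F_i/∂v) dv.
  For the x component: f_1(F) = 6*u^2 + 3*v^2; d F_1 = (-2*v) du + (-2*u) dv
  For the y component: f_2(F) = 4*v^2 - 6; d F_2 = (0) du + (4*v) dv
  For the z component: f_3(F) = 2*u*v + 4*v^2 - 6; d F_3 = (-4*u) du + (-2*v) dv
Combining and collecting du, dv coefficients:
  coeff of du: -20*u^2*v - 16*u*v^2 + 24*u - 6*v^3
  coeff of dv: -12*u^3 - 10*u*v^2 + 8*v^3 - 12*v
F^* omega = (-20*u^2*v - 16*u*v^2 + 24*u - 6*v^3) du + (-12*u^3 - 10*u*v^2 + 8*v^3 - 12*v) dv.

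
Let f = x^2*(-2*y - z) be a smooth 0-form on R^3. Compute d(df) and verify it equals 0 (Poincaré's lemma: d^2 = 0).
d(df) = 0

Step 1: df = sum_i (∂f/∂x_i) dx_i = (2*x*(-2*y - z)) dx + (-2*x^2) dy + (-x^2) dz.
Step 2: Apply d again. Using the 1-form formula, the coefficient of dx ∧ dy in d(df) is ∂^2 f/∂x ∂y - ∂^2 f/∂y ∂x = (-4*x) - (-4*x) = 0 (equality of mixed partials for smooth f).
Similarly for dx ∧ dz and dy ∧ dz — all coefficients vanish. So d(df) = 0.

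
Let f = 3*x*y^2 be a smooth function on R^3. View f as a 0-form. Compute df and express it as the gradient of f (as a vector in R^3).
df = (3*y^2) dx + (6*x*y) dy + (0) dz; grad f = (3*y^2, 6*x*y, 0)

For a 0-form f, d f = (∂f/∂x) dx + (∂f/∂y) dy + (∂f/∂z) dz. The components of the vector representation are exactly the entries of grad f in Cartesian coordinates:
  ∂f/∂x = 3*y^2
  ∂f/∂y = 6*x*y
  ∂f/∂z = 0.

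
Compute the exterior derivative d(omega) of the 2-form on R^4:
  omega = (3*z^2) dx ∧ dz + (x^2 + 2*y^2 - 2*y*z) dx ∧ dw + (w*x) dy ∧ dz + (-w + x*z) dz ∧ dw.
d(omega) = (-4*y + 2*z) dx ∧ dy ∧ dw + (2*y + z) dx ∧ dz ∧ dw + (w) dx ∧ dy ∧ dz + (x) dy ∧ dz ∧ dw

For a 2-form omega = sum_{i<j} g_{ij} dx_i ∧ dx_j, the exterior derivative is
  d(omega) = sum_{i<j} d(g_{ij}) ∧ dx_i ∧ dx_j = sum_{i<j, k} (∂g_{ij}/∂x_k) dx_k ∧ dx_i ∧ dx_j.
Expand each term, using dx_k ∧ dx_i ∧ dx_j = sgn(permutation) dx_{(a)} ∧ dx_{(b)} ∧ dx_{(c)} with (a < b < c) sorted:
  d(x^2 + 2*y^2 - 2*y*z) includes (∂/∂y)(x^2 + 2*y^2 - 2*y*z) dy = (4*y - 2*z) dy, which multiplied by dx ∧ dw gives (-4*y + 2*z) dx ∧ dy ∧ dw
  d(x^2 + 2*y^2 - 2*y*z) includes (∂/∂z)(x^2 + 2*y^2 - 2*y*z) dz = (-2*y) dz, which multiplied by dx ∧ dw gives (2*y) dx ∧ dz ∧ dw
  d(w*x) includes (∂/∂x)(w*x) dx = (w) dx, which multiplied by dy ∧ dz gives (w) dx ∧ dy ∧ dz
  d(w*x) includes (∂/∂w)(w*x) dw = (x) dw, which multiplied by dy ∧ dz gives (x) dy ∧ dz ∧ dw
  d(-w + x*z) includes (∂/∂x)(-w + x*z) dx = (z) dx, which multiplied by dz ∧ dw gives (z) dx ∧ dz ∧ dw
Collecting like 3-forms: d(omega) = (-4*y + 2*z) dx ∧ dy ∧ dw + (2*y + z) dx ∧ dz ∧ dw + (w) dx ∧ dy ∧ dz + (x) dy ∧ dz ∧ dw.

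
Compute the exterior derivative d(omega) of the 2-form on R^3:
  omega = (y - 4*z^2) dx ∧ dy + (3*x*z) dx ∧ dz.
d(omega) = (-8*z) dx ∧ dy ∧ dz

For a 2-form omega = sum_{i<j} g_{ij} dx_i ∧ dx_j, the exterior derivative is
  d(omega) = sum_{i<j} d(g_{ij}) ∧ dx_i ∧ dx_j = sum_{i<j, k} (∂g_{ij}/∂x_k) dx_k ∧ dx_i ∧ dx_j.
Expand each term, using dx_k ∧ dx_i ∧ dx_j = sgn(permutation) dx_{(a)} ∧ dx_{(b)} ∧ dx_{(c)} with (a < b < c) sorted:
  d(y - 4*z^2) includes (∂/∂z)(y - 4*z^2) dz = (-8*z) dz, which multiplied by dx ∧ dy gives (-8*z) dx ∧ dy ∧ dz
Collecting like 3-forms: d(omega) = (-8*z) dx ∧ dy ∧ dz.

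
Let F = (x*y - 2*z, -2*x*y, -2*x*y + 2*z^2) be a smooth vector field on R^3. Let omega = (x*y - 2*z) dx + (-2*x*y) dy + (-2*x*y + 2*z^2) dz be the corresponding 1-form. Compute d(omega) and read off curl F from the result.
d(omega) = (-2*x) dy ∧ dz + (2*y - 2) dz ∧ dx + (-x - 2*y) dx ∧ dy; curl F = (-2*x, 2*y - 2, -x - 2*y)

d omega = sum_{i<j} (∂f_j/∂x_i - ∂f_i/∂x_j) dx_i ∧ dx_j. Under the identification (dy ∧ dz, dz ∧ dx, dx ∧ dy) ↔ (e_x, e_y, e_z), the coefficients are exactly the components of curl F. Compute:
  ∂R/∂y - ∂Q/∂z = (-2*x) - (0) = -2*x
  ∂P/∂z - ∂R/∂x = (-2) - (-2*y) = 2*y - 2
  ∂Q/∂x - ∂P/∂y = (-2*y) - (x) = -x - 2*y.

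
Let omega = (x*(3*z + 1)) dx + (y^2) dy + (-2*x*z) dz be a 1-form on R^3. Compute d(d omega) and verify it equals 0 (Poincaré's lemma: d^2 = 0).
d(d omega) = 0

Step 1: d omega = sum_{i<j} (∂f_j/∂x_i - ∂f_i/∂x_j) dx_i ∧ dx_j:
  coeff of dx ∧ dy: 0
  coeff of dx ∧ dz: -3*x - 2*z
  coeff of dy ∧ dz: 0
Step 2: Apply d again to each 2-form coefficient. The only possible 3-form in R^3 is dx ∧ dy ∧ dz, with coefficient
  ∂(coeff of dy∧dz)/∂x - ∂(coeff of dx∧dz)/∂y + ∂(coeff of dx∧dy)/∂z
  = ∂/∂x (0) - ∂/∂y (-3*x - 2*z) + ∂/∂z (0).
Each of these terms simplifies to sums of mixed partials that cancel in pairs. The result is 0 (by equality of mixed partials for smooth functions — Schwarz / Clairaut).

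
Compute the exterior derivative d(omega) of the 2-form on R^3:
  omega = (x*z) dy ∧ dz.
d(omega) = (z) dx ∧ dy ∧ dz

For a 2-form omega = sum_{i<j} g_{ij} dx_i ∧ dx_j, the exterior derivative is
  d(omega) = sum_{i<j} d(g_{ij}) ∧ dx_i ∧ dx_j = sum_{i<j, k} (∂g_{ij}/∂x_k) dx_k ∧ dx_i ∧ dx_j.
Expand each term, using dx_k ∧ dx_i ∧ dx_j = sgn(permutation) dx_{(a)} ∧ dx_{(b)} ∧ dx_{(c)} with (a < b < c) sorted:
  d(x*z) includes (∂/∂x)(x*z) dx = (z) dx, which multiplied by dy ∧ dz gives (z) dx ∧ dy ∧ dz
Collecting like 3-forms: d(omega) = (z) dx ∧ dy ∧ dz.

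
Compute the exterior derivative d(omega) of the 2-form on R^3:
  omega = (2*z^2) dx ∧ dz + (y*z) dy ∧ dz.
d(omega) = 0

For a 2-form omega = sum_{i<j} g_{ij} dx_i ∧ dx_j, the exterior derivative is
  d(omega) = sum_{i<j} d(g_{ij}) ∧ dx_i ∧ dx_j = sum_{i<j, k} (∂g_{ij}/∂x_k) dx_k ∧ dx_i ∧ dx_j.
Expand each term, using dx_k ∧ dx_i ∧ dx_j = sgn(permutation) dx_{(a)} ∧ dx_{(b)} ∧ dx_{(c)} with (a < b < c) sorted:

Collecting like 3-forms: d(omega) = 0.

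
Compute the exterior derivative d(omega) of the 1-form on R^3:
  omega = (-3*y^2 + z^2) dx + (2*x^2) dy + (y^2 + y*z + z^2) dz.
d(omega) = (4*x + 6*y) dx ∧ dy + (-2*z) dx ∧ dz + (2*y + z) dy ∧ dz

For a 1-form omega = sum_i f_i dx_i, the exterior derivative is
  d(omega) = sum_{i < j} (∂f_j/∂x_i - ∂f_i/∂x_j) dx_i ∧ dx_j.
  coefficient of dx ∧ dy: ∂f_2/∂x - ∂f_1/∂y = ∂(2*x^2)/∂x - ∂(-3*y^2 + z^2)/∂y = 4*x + 6*y
  coefficient of dx ∧ dz: ∂f_3/∂x - ∂f_1/∂z = ∂(y^2 + y*z + z^2)/∂x - ∂(-3*y^2 + z^2)/∂z = -2*z
  coefficient of dy ∧ dz: ∂f_3/∂y - ∂f_2/∂z = ∂(y^2 + y*z + z^2)/∂y - ∂(2*x^2)/∂z = 2*y + z
Assembling: d(omega) = (4*x + 6*y) dx ∧ dy + (-2*z) dx ∧ dz + (2*y + z) dy ∧ dz.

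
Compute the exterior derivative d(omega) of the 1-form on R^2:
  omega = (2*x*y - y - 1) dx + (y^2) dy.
d(omega) = (1 - 2*x) dx ∧ dy

For a 1-form omega = sum_i f_i dx_i, the exterior derivative is
  d(omega) = sum_{i < j} (∂f_j/∂x_i - ∂f_i/∂x_j) dx_i ∧ dx_j.
  coefficient of dx ∧ dy: ∂f_2/∂x - ∂f_1/∂y = ∂(y^2)/∂x - ∂(2*x*y - y - 1)/∂y = 1 - 2*x
Assembling: d(omega) = (1 - 2*x) dx ∧ dy.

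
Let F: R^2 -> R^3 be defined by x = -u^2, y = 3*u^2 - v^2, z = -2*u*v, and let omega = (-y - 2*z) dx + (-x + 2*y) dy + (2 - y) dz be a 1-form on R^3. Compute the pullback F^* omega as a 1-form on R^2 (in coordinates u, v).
F^* omega = (48*u^3 - 2*u^2*v - 14*u*v^2 - 2*v^3 - 4*v) du + (6*u^3 - 14*u^2*v - 2*u*v^2 - 4*u + 4*v^3) dv

Using F^*(f dg) = (f ∘ F) d(g ∘ F), substitute each coordinate x_i by F_i(u, v) in f_i, and replace dx_i by d F_i = (∂F_i/∂u) du + (∂F_i/∂v) dv.
  For the x component: f_1(F) = -3*u^2 + 4*u*v + v^2; d F_1 = (-2*u) du + (0) dv
  For the y component: f_2(F) = 7*u^2 - 2*v^2; d F_2 = (6*u) du + (-2*v) dv
  For the z component: f_3(F) = -3*u^2 + v^2 + 2; d F_3 = (-2*v) du + (-2*u) dv
Combining and collecting du, dv coefficients:
  coeff of du: 48*u^3 - 2*u^2*v - 14*u*v^2 - 2*v^3 - 4*v
  coeff of dv: 6*u^3 - 14*u^2*v - 2*u*v^2 - 4*u + 4*v^3
F^* omega = (48*u^3 - 2*u^2*v - 14*u*v^2 - 2*v^3 - 4*v) du + (6*u^3 - 14*u^2*v - 2*u*v^2 - 4*u + 4*v^3) dv.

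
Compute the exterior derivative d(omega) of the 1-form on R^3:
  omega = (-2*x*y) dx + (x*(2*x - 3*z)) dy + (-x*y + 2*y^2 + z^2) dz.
d(omega) = (6*x - 3*z) dx ∧ dy + (-y) dx ∧ dz + (2*x + 4*y) dy ∧ dz

For a 1-form omega = sum_i f_i dx_i, the exterior derivative is
  d(omega) = sum_{i < j} (∂f_j/∂x_i - ∂f_i/∂x_j) dx_i ∧ dx_j.
  coefficient of dx ∧ dy: ∂f_2/∂x - ∂f_1/∂y = ∂(x*(2*x - 3*z))/∂x - ∂(-2*x*y)/∂y = 6*x - 3*z
  coefficient of dx ∧ dz: ∂f_3/∂x - ∂f_1/∂z = ∂(-x*y + 2*y^2 + z^2)/∂x - ∂(-2*x*y)/∂z = -y
  coefficient of dy ∧ dz: ∂f_3/∂y - ∂f_2/∂z = ∂(-x*y + 2*y^2 + z^2)/∂y - ∂(x*(2*x - 3*z))/∂z = 2*x + 4*y
Assembling: d(omega) = (6*x - 3*z) dx ∧ dy + (-y) dx ∧ dz + (2*x + 4*y) dy ∧ dz.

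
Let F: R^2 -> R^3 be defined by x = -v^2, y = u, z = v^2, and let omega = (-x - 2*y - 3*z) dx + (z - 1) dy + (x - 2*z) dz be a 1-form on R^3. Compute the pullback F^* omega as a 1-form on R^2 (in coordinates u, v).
F^* omega = (v^2 - 1) du + (2*v*(2*u - v^2)) dv

Using F^*(f dg) = (f ∘ F) d(g ∘ F), substitute each coordinate x_i by F_i(u, v) in f_i, and replace dx_i by d F_i = (∂F_i/∂u) du + (∂F_i/∂v) dv.
  For the x component: f_1(F) = -2*u - 2*v^2; d F_1 = (0) du + (-2*v) dv
  For the y component: f_2(F) = v^2 - 1; d F_2 = (1) du + (0) dv
  For the z component: f_3(F) = -3*v^2; d F_3 = (0) du + (2*v) dv
Combining and collecting du, dv coefficients:
  coeff of du: v^2 - 1
  coeff of dv: 2*v*(2*u - v^2)
F^* omega = (v^2 - 1) du + (2*v*(2*u - v^2)) dv.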